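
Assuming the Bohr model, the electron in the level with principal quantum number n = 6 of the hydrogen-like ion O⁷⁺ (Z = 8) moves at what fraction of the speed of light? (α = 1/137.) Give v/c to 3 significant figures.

v_n = Zαc/n, so v/c = Zα/n = 8 × 0.00730 / 6 = 0.00973

0.00973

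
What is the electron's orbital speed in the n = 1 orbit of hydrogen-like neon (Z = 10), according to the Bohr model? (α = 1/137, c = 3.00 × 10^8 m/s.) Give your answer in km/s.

2.19 × 10^4 km/s

v_n = Zαc/n = 10 × 0.00730 × 3.00 × 10^8 / 1
    = 2.19 × 10^4 km/s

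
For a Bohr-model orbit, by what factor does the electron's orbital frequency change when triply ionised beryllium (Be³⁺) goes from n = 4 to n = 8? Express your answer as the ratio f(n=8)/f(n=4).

f ∝ Z^2 · n^-3; with Z fixed, f ∝ n^-3.
f(n=8)/f(n=4) = (8/4)^-3 = 1/8

1/8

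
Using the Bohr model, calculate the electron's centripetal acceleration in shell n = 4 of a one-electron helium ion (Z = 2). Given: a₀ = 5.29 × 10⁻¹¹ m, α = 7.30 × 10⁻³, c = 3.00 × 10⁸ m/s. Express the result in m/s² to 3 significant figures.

r = n²a₀/Z = 4.23 × 10⁻¹⁰ m, v = Zαc/n = 1.09 × 10⁶ m/s
a = v²/r = (1.09 × 10⁶)² / 4.23 × 10⁻¹⁰ = 2.83 × 10²¹ m/s²

2.83 × 10²¹ m/s²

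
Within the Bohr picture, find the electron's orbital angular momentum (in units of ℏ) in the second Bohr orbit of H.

2

L_n = nℏ, so L/ℏ = n = 2.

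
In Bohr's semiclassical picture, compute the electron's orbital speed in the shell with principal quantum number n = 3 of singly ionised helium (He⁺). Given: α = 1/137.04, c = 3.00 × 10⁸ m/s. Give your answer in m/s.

1.46 × 10⁶ m/s

v_n = Zαc/n = 2 × 0.00730 × 3.00 × 10⁸ / 3
    = 1.46 × 10⁶ m/s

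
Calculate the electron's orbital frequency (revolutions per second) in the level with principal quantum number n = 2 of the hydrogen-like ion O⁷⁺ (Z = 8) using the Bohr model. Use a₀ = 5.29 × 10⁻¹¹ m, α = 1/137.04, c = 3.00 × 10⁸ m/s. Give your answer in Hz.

r = n²a₀/Z = 2.65 × 10⁻¹¹ m, v = Zαc/n = 8.76 × 10⁶ m/s
f = v/(2πr) = 5.27 × 10¹⁶ Hz

5.27 × 10¹⁶ Hz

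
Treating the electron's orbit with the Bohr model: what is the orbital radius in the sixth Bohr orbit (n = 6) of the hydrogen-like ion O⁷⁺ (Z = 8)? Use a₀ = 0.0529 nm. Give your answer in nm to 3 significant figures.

r_n = n²a₀/Z = 6² × 0.0529 / 8
    = 36 × 0.0529 / 8 = 0.238 nm

0.238 nm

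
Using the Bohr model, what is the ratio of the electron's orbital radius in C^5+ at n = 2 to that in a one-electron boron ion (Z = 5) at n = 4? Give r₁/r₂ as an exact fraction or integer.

5/24

r ∝ Z^-1 · n^2
r₁/r₂ = (6/5)^-1 · (2/4)^2 = 5/24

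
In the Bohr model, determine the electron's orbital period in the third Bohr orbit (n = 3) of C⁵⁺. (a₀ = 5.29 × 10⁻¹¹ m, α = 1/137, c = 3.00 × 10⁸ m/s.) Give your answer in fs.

r = n²a₀/Z = 3²·5.29 × 10⁻¹¹/6 = 7.94 × 10⁻¹¹ m
v = Zαc/n = 6·0.00730·3.00 × 10⁸/3 = 4.38 × 10⁶ m/s
T = 2πr/v = 1.14 × 10⁻¹⁶ s = 0.114 fs

0.114 fs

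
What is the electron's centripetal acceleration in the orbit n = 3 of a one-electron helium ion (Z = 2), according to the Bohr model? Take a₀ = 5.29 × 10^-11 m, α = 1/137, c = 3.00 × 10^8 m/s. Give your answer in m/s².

r = n²a₀/Z = 2.38 × 10^-10 m, v = Zαc/n = 1.46 × 10^6 m/s
a = v²/r = (1.46 × 10^6)² / 2.38 × 10^-10 = 8.95 × 10^21 m/s²

8.95 × 10^21 m/s²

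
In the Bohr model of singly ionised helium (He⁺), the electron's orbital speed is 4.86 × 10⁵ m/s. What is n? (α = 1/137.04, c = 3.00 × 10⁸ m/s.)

9

v_n = Zαc/n ⇒ n = Zαc/v = 2 × 0.00730 × 3.00 × 10⁸ / 4.86 × 10⁵ ≈ 9.01
n = 9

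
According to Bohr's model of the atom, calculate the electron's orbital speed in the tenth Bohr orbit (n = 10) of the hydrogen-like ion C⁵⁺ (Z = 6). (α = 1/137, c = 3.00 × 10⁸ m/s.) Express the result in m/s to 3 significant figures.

1.31 × 10⁶ m/s

v_n = Zαc/n = 6 × 0.00730 × 3.00 × 10⁸ / 10
    = 1.31 × 10⁶ m/s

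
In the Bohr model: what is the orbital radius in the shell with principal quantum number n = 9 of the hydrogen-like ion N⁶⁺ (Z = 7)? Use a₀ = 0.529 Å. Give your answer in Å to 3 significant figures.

6.12 Å

r_n = n²a₀/Z = 9² × 0.529 / 7
    = 81 × 0.529 / 7 = 6.12 Å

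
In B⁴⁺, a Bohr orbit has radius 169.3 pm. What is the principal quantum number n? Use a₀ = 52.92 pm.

r_n = n²a₀/Z ⇒ n² = rZ/a₀ = 169.3 × 5 / 52.92 ≈ 16.00
n = 4

4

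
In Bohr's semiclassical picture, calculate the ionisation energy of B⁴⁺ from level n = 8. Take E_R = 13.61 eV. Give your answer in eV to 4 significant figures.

5.316 eV

E_n = −E_R·Z²/n² = −13.61 × 5²/8² eV = -5.316 eV
Ionisation energy = −E_n = 5.316 eV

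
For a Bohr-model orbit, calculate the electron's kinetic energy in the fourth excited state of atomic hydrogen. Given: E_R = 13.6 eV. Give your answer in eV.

0.544 eV

For a Coulomb orbit the virial theorem gives K = −E_n.
E_n = −E_R·Z²/n², so K = E_R·Z²/n² = 13.6 × 1²/5² = 0.544 eV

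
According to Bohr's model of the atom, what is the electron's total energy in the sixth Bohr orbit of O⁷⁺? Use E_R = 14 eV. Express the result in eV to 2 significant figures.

-25 eV

E_n = −E_R·Z²/n² = −14 × 8²/6² = -25 eV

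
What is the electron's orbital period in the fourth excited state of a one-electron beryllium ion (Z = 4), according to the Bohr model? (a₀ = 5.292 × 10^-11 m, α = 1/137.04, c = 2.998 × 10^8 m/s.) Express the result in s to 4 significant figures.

r = n²a₀/Z = 5²·5.292 × 10^-11/4 = 3.308 × 10^-10 m
v = Zαc/n = 4·0.007297·2.998 × 10^8/5 = 1.750 × 10^6 m/s
T = 2πr/v = 1.187 × 10^-15 s

1.187 × 10^-15 s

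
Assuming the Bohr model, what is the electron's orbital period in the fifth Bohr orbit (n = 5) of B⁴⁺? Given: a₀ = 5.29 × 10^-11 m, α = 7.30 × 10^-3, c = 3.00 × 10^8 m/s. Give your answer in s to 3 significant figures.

r = n²a₀/Z = 5²·5.29 × 10^-11/5 = 2.64 × 10^-10 m
v = Zαc/n = 5·0.00730·3.00 × 10^8/5 = 2.19 × 10^6 m/s
T = 2πr/v = 7.59 × 10^-16 s

7.59 × 10^-16 s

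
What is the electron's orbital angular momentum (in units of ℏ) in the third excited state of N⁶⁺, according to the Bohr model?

4

L_n = nℏ, so L/ℏ = n = 4.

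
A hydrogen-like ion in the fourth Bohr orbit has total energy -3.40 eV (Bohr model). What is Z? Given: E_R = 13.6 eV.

E_n = −E_R Z²/n² ⇒ Z² = −E_n n²/E_R = 3.40 × 4² / 13.6 ≈ 4.00
Z = 2

2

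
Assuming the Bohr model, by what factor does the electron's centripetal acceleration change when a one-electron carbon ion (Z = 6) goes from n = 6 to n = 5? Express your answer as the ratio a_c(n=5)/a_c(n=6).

1296/625

a_c ∝ Z^3 · n^-4; with Z fixed, a_c ∝ n^-4.
a_c(n=5)/a_c(n=6) = (5/6)^-4 = 1296/625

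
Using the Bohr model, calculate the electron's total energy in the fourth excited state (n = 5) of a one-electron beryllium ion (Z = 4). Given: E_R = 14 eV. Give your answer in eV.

-9.0 eV

E_n = −E_R·Z²/n² = −14 × 4²/5² = -9.0 eV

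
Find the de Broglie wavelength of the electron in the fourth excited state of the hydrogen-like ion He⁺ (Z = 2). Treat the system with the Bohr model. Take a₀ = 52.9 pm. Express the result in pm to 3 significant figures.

The Bohr quantisation condition is nλ = 2πr_n.
r_n = n²a₀/Z = 661 pm
λ = 2πr_n/n = 2π·661/5 = 831 pm

831 pm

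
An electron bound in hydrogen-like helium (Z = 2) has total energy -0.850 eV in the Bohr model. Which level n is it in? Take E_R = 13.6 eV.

8

E_n = −E_R Z²/n² ⇒ n² = E_R Z²/(−E_n) = 13.6 × 2² / 0.850 ≈ 64.00
n = 8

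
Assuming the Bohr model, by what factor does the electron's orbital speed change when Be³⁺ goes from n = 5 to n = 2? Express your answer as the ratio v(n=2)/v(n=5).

v ∝ Z^1 · n^-1; with Z fixed, v ∝ n^-1.
v(n=2)/v(n=5) = (2/5)^-1 = 5/2

5/2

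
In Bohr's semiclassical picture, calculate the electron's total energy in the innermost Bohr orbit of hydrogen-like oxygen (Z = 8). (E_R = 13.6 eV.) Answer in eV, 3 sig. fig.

E_n = −E_R·Z²/n² = −13.6 × 8²/1² = -870 eV

-870 eV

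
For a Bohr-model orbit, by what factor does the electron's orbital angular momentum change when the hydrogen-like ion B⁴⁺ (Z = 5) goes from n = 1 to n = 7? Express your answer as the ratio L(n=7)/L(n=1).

7

L = nℏ depends only on n, so L ∝ n.
L(n=7)/L(n=1) = (7/1)^1 = 7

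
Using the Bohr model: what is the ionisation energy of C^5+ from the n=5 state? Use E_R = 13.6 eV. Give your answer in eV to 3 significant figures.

E_n = −E_R·Z²/n² = −13.6 × 6²/5² eV = -19.6 eV
Ionisation energy = −E_n = 19.6 eV

19.6 eV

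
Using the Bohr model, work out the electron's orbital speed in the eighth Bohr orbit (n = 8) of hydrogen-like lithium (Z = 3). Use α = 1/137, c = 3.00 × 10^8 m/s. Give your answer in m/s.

v_n = Zαc/n = 3 × 0.00730 × 3.00 × 10^8 / 8
    = 8.21 × 10^5 m/s

8.21 × 10^5 m/s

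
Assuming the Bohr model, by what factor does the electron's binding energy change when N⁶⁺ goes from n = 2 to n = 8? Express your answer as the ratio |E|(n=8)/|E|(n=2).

1/16

|E| ∝ Z^2 · n^-2; with Z fixed, |E| ∝ n^-2.
|E|(n=8)/|E|(n=2) = (8/2)^-2 = 1/16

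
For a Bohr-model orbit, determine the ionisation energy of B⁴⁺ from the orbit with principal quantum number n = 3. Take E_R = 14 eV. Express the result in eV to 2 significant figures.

39 eV

E_n = −E_R·Z²/n² = −14 × 5²/3² eV = -39 eV
Ionisation energy = −E_n = 39 eV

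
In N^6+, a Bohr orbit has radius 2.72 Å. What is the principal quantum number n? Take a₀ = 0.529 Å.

r_n = n²a₀/Z ⇒ n² = rZ/a₀ = 2.72 × 7 / 0.529 ≈ 35.99
n = 6

6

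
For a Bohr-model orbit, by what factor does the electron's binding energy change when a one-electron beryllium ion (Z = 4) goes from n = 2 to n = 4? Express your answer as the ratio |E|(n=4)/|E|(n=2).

|E| ∝ Z^2 · n^-2; with Z fixed, |E| ∝ n^-2.
|E|(n=4)/|E|(n=2) = (4/2)^-2 = 1/4

1/4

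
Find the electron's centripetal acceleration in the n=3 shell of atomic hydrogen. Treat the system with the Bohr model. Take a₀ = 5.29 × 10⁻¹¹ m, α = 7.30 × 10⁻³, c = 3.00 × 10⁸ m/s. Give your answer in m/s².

r = n²a₀/Z = 4.76 × 10⁻¹⁰ m, v = Zαc/n = 7.30 × 10⁵ m/s
a = v²/r = (7.30 × 10⁵)² / 4.76 × 10⁻¹⁰ = 1.12 × 10²¹ m/s²

1.12 × 10²¹ m/s²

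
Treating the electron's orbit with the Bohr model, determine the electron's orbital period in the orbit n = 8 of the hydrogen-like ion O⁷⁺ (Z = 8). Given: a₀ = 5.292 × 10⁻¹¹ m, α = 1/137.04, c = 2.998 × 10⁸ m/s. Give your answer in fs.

r = n²a₀/Z = 8²·5.292 × 10⁻¹¹/8 = 4.234 × 10⁻¹⁰ m
v = Zαc/n = 8·0.007297·2.998 × 10⁸/8 = 2.188 × 10⁶ m/s
T = 2πr/v = 1.216 × 10⁻¹⁵ s = 1.216 fs

1.216 fs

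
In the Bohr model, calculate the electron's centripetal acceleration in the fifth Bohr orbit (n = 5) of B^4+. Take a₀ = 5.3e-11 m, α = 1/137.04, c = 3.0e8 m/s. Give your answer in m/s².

1.8e22 m/s²

r = n²a₀/Z = 2.6e-10 m, v = Zαc/n = 2.2e6 m/s
a = v²/r = (2.2e6)² / 2.6e-10 = 1.8e22 m/s²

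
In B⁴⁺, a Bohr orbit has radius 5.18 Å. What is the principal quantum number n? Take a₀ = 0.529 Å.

7

r_n = n²a₀/Z ⇒ n² = rZ/a₀ = 5.18 × 5 / 0.529 ≈ 48.96
n = 7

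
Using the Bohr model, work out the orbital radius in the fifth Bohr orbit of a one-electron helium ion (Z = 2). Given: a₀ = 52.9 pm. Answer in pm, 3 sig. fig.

r_n = n²a₀/Z = 5² × 52.9 / 2
    = 25 × 52.9 / 2 = 661 pm

661 pm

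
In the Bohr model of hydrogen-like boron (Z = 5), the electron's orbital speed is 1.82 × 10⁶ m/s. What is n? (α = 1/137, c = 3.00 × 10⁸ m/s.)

v_n = Zαc/n ⇒ n = Zαc/v = 5 × 0.00730 × 3.00 × 10⁸ / 1.82 × 10⁶ ≈ 6.02
n = 6

6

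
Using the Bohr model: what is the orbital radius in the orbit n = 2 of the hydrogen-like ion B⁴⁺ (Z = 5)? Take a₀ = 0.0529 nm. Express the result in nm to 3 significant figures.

r_n = n²a₀/Z = 2² × 0.0529 / 5
    = 4 × 0.0529 / 5 = 0.0423 nm

0.0423 nm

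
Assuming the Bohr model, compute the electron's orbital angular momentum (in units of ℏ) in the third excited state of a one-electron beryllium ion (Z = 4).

4

L_n = nℏ, so L/ℏ = n = 4.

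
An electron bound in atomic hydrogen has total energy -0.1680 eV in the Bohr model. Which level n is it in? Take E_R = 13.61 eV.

E_n = −E_R Z²/n² ⇒ n² = E_R Z²/(−E_n) = 13.61 × 1² / 0.1680 ≈ 81.01
n = 9

9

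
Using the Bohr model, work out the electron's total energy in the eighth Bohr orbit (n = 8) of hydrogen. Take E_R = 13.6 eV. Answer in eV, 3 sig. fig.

-0.212 eV

E_n = −E_R·Z²/n² = −13.6 × 1²/8² = -0.212 eV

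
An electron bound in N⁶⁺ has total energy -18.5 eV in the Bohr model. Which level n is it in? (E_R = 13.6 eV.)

E_n = −E_R Z²/n² ⇒ n² = E_R Z²/(−E_n) = 13.6 × 7² / 18.5 ≈ 36.02
n = 6

6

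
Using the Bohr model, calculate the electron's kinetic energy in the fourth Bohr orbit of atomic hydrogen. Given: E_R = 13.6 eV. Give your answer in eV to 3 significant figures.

0.850 eV

For a Coulomb orbit the virial theorem gives K = −E_n.
E_n = −E_R·Z²/n², so K = E_R·Z²/n² = 13.6 × 1²/4² = 0.850 eV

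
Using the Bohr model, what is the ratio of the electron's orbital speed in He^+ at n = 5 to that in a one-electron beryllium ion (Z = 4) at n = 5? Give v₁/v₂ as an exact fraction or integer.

v ∝ Z^1 · n^-1
v₁/v₂ = (2/4)^1 · (5/5)^-1 = 1/2

1/2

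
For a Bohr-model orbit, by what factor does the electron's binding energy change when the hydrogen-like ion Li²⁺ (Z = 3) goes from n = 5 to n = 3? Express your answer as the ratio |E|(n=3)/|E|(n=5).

|E| ∝ Z^2 · n^-2; with Z fixed, |E| ∝ n^-2.
|E|(n=3)/|E|(n=5) = (3/5)^-2 = 25/9

25/9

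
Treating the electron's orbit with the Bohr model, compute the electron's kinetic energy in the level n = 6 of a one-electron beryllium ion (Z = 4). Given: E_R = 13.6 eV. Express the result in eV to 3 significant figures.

6.04 eV

For a Coulomb orbit the virial theorem gives K = −E_n.
E_n = −E_R·Z²/n², so K = E_R·Z²/n² = 13.6 × 4²/6² = 6.04 eV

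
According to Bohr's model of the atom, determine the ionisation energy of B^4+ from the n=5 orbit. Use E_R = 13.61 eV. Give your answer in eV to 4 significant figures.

E_n = −E_R·Z²/n² = −13.61 × 5²/5² eV = -13.61 eV
Ionisation energy = −E_n = 13.61 eV

13.61 eV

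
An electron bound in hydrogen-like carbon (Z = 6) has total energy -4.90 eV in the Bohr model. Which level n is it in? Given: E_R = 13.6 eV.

10

E_n = −E_R Z²/n² ⇒ n² = E_R Z²/(−E_n) = 13.6 × 6² / 4.90 ≈ 99.92
n = 10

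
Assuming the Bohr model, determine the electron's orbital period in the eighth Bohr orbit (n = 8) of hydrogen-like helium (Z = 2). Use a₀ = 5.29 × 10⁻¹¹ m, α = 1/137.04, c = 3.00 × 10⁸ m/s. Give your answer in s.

1.94 × 10⁻¹⁴ s

r = n²a₀/Z = 8²·5.29 × 10⁻¹¹/2 = 1.69 × 10⁻⁹ m
v = Zαc/n = 2·0.00730·3.00 × 10⁸/8 = 5.47 × 10⁵ m/s
T = 2πr/v = 1.94 × 10⁻¹⁴ s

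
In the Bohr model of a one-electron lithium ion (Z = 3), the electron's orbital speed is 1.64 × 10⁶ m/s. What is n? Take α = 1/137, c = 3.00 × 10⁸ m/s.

v_n = Zαc/n ⇒ n = Zαc/v = 3 × 0.00730 × 3.00 × 10⁸ / 1.64 × 10⁶ ≈ 4.01
n = 4

4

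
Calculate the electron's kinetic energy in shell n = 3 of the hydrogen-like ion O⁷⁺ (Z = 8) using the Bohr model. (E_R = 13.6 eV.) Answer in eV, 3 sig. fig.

96.7 eV

For a Coulomb orbit the virial theorem gives K = −E_n.
E_n = −E_R·Z²/n², so K = E_R·Z²/n² = 13.6 × 8²/3² = 96.7 eV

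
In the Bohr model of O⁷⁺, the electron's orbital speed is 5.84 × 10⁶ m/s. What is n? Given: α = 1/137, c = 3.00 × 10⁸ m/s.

3

v_n = Zαc/n ⇒ n = Zαc/v = 8 × 0.00730 × 3.00 × 10⁸ / 5.84 × 10⁶ ≈ 3.00
n = 3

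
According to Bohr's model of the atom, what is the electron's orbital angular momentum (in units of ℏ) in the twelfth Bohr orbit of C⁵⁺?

12

L_n = nℏ, so L/ℏ = n = 12.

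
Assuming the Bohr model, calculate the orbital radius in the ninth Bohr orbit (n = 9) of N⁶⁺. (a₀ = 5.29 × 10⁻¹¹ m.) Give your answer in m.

6.12 × 10⁻¹⁰ m

r_n = n²a₀/Z = 9² × 5.29 × 10⁻¹¹ / 7
    = 81 × 5.29 × 10⁻¹¹ / 7 = 6.12 × 10⁻¹⁰ m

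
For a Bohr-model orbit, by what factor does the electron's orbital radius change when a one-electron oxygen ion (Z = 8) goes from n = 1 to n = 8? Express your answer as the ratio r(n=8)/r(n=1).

64

r ∝ Z^-1 · n^2; with Z fixed, r ∝ n^2.
r(n=8)/r(n=1) = (8/1)^2 = 64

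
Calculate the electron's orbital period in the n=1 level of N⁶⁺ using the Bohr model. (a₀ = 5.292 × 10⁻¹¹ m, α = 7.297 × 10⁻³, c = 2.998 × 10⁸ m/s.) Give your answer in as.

r = n²a₀/Z = 1²·5.292 × 10⁻¹¹/7 = 7.560 × 10⁻¹² m
v = Zαc/n = 7·0.007297·2.998 × 10⁸/1 = 1.531 × 10⁷ m/s
T = 2πr/v = 3.102 × 10⁻¹⁸ s = 3.102 as

3.102 as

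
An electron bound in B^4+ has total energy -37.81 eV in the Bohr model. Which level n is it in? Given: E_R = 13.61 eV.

3

E_n = −E_R Z²/n² ⇒ n² = E_R Z²/(−E_n) = 13.61 × 5² / 37.81 ≈ 9.00
n = 3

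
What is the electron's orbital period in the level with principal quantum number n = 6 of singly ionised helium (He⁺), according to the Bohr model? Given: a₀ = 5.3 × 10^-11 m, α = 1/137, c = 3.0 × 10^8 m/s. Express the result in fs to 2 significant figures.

8.2 fs

r = n²a₀/Z = 6²·5.3 × 10^-11/2 = 9.5 × 10^-10 m
v = Zαc/n = 2·0.0073·3.0 × 10^8/6 = 7.3 × 10^5 m/s
T = 2πr/v = 8.2 × 10^-15 s = 8.2 fs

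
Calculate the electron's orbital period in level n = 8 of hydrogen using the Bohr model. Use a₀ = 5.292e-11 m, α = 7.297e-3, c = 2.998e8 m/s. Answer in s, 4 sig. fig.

7.782e-14 s

r = n²a₀/Z = 8²·5.292e-11/1 = 3.387e-9 m
v = Zαc/n = 1·0.007297·2.998e8/8 = 2.735e5 m/s
T = 2πr/v = 7.782e-14 s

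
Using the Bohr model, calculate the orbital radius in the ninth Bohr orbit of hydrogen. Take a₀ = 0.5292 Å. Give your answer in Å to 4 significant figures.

42.87 Å

r_n = n²a₀/Z = 9² × 0.5292 / 1
    = 81 × 0.5292 / 1 = 42.87 Å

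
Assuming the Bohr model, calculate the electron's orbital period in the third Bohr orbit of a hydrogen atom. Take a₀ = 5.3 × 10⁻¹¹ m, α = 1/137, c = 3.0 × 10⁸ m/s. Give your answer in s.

4.1 × 10⁻¹⁵ s

r = n²a₀/Z = 3²·5.3 × 10⁻¹¹/1 = 4.8 × 10⁻¹⁰ m
v = Zαc/n = 1·0.0073·3.0 × 10⁸/3 = 7.3 × 10⁵ m/s
T = 2πr/v = 4.1 × 10⁻¹⁵ s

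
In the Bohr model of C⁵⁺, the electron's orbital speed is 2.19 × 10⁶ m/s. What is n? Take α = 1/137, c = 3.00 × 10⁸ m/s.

v_n = Zαc/n ⇒ n = Zαc/v = 6 × 0.00730 × 3.00 × 10⁸ / 2.19 × 10⁶ ≈ 6.00
n = 6

6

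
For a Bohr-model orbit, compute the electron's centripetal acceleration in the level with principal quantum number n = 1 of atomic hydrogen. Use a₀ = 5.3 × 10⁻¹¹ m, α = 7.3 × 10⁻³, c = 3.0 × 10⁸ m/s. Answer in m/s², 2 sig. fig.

9.0 × 10²² m/s²

r = n²a₀/Z = 5.3 × 10⁻¹¹ m, v = Zαc/n = 2.2 × 10⁶ m/s
a = v²/r = (2.2 × 10⁶)² / 5.3 × 10⁻¹¹ = 9.0 × 10²² m/s²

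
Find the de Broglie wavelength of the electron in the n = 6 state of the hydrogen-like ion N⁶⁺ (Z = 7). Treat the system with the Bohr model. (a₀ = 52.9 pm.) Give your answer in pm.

The Bohr quantisation condition is nλ = 2πr_n.
r_n = n²a₀/Z = 272 pm
λ = 2πr_n/n = 2π·272/6 = 285 pm

285 pm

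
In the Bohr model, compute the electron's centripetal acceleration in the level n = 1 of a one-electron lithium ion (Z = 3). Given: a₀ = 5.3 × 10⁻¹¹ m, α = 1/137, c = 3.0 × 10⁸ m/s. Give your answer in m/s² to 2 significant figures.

2.4 × 10²⁴ m/s²

r = n²a₀/Z = 1.8 × 10⁻¹¹ m, v = Zαc/n = 6.6 × 10⁶ m/s
a = v²/r = (6.6 × 10⁶)² / 1.8 × 10⁻¹¹ = 2.4 × 10²⁴ m/s²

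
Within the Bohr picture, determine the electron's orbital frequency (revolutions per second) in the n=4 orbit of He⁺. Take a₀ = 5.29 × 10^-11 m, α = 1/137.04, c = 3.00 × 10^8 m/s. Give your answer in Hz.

r = n²a₀/Z = 4.23 × 10^-10 m, v = Zαc/n = 1.09 × 10^6 m/s
f = v/(2πr) = 4.12 × 10^14 Hz

4.12 × 10^14 Hz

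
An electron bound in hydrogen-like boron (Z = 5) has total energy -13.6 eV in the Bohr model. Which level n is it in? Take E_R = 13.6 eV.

E_n = −E_R Z²/n² ⇒ n² = E_R Z²/(−E_n) = 13.6 × 5² / 13.6 ≈ 25.00
n = 5

5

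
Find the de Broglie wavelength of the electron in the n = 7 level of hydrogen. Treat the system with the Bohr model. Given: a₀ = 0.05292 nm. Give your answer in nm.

2.328 nm

The Bohr quantisation condition is nλ = 2πr_n.
r_n = n²a₀/Z = 2.593 nm
λ = 2πr_n/n = 2π·2.593/7 = 2.328 nm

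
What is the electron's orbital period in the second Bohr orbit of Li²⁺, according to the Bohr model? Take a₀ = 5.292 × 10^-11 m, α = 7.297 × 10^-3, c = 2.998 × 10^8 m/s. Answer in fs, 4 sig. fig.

r = n²a₀/Z = 2²·5.292 × 10^-11/3 = 7.056 × 10^-11 m
v = Zαc/n = 3·0.007297·2.998 × 10^8/2 = 3.281 × 10^6 m/s
T = 2πr/v = 1.351 × 10^-16 s = 0.1351 fs

0.1351 fs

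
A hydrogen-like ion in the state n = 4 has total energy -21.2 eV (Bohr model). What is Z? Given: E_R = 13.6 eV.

5

E_n = −E_R Z²/n² ⇒ Z² = −E_n n²/E_R = 21.2 × 4² / 13.6 ≈ 24.94
Z = 5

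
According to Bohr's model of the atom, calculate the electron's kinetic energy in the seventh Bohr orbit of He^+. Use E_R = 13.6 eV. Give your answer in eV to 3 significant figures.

1.11 eV

For a Coulomb orbit the virial theorem gives K = −E_n.
E_n = −E_R·Z²/n², so K = E_R·Z²/n² = 13.6 × 2²/7² = 1.11 eV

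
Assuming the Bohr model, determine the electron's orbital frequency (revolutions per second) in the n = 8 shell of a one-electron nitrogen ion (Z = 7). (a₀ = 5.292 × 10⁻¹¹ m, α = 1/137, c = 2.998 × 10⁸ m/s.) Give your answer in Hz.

6.299 × 10¹⁴ Hz

r = n²a₀/Z = 4.838 × 10⁻¹⁰ m, v = Zαc/n = 1.915 × 10⁶ m/s
f = v/(2πr) = 6.299 × 10¹⁴ Hz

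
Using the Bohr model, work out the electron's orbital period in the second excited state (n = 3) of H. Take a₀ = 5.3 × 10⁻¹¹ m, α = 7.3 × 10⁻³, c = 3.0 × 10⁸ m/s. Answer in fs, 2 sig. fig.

r = n²a₀/Z = 3²·5.3 × 10⁻¹¹/1 = 4.8 × 10⁻¹⁰ m
v = Zαc/n = 1·0.0073·3.0 × 10⁸/3 = 7.3 × 10⁵ m/s
T = 2πr/v = 4.1 × 10⁻¹⁵ s = 4.1 fs

4.1 fs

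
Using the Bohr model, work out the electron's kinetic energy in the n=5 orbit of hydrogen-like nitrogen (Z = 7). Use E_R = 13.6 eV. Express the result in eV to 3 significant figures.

For a Coulomb orbit the virial theorem gives K = −E_n.
E_n = −E_R·Z²/n², so K = E_R·Z²/n² = 13.6 × 7²/5² = 26.7 eV

26.7 eV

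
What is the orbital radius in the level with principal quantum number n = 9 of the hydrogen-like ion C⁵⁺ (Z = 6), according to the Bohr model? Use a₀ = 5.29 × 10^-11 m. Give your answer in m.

r_n = n²a₀/Z = 9² × 5.29 × 10^-11 / 6
    = 81 × 5.29 × 10^-11 / 6 = 7.14 × 10^-10 m

7.14 × 10^-10 m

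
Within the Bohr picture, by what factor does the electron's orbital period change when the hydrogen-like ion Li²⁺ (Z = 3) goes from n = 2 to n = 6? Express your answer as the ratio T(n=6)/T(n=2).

T ∝ Z^-2 · n^3; with Z fixed, T ∝ n^3.
T(n=6)/T(n=2) = (6/2)^3 = 27

27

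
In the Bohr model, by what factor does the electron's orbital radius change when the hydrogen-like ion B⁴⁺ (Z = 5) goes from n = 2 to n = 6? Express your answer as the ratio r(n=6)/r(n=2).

9

r ∝ Z^-1 · n^2; with Z fixed, r ∝ n^2.
r(n=6)/r(n=2) = (6/2)^2 = 9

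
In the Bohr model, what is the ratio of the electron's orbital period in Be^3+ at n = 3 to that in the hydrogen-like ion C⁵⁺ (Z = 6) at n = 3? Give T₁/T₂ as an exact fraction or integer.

T ∝ Z^-2 · n^3
T₁/T₂ = (4/6)^-2 · (3/3)^3 = 9/4

9/4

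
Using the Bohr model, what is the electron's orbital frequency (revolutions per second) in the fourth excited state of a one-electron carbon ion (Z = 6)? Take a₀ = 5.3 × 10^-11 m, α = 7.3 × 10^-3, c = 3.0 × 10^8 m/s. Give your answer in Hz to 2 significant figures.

r = n²a₀/Z = 2.2 × 10^-10 m, v = Zαc/n = 2.6 × 10^6 m/s
f = v/(2πr) = 1.9 × 10^15 Hz

1.9 × 10^15 Hz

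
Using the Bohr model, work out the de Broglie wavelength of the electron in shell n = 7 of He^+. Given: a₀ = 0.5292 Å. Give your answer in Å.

The Bohr quantisation condition is nλ = 2πr_n.
r_n = n²a₀/Z = 12.97 Å
λ = 2πr_n/n = 2π·12.97/7 = 11.64 Å

11.64 Å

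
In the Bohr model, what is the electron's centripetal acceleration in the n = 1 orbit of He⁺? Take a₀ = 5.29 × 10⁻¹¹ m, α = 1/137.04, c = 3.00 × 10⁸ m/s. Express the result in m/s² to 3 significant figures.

7.25 × 10²³ m/s²

r = n²a₀/Z = 2.65 × 10⁻¹¹ m, v = Zαc/n = 4.38 × 10⁶ m/s
a = v²/r = (4.38 × 10⁶)² / 2.65 × 10⁻¹¹ = 7.25 × 10²³ m/s²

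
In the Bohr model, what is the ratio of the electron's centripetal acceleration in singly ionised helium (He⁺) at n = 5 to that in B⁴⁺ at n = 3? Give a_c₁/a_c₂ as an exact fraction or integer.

648/78125

a_c ∝ Z^3 · n^-4
a_c₁/a_c₂ = (2/5)^3 · (5/3)^-4 = 648/78125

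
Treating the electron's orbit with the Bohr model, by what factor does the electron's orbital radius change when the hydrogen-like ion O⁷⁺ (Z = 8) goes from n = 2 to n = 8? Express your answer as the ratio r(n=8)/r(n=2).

16

r ∝ Z^-1 · n^2; with Z fixed, r ∝ n^2.
r(n=8)/r(n=2) = (8/2)^2 = 16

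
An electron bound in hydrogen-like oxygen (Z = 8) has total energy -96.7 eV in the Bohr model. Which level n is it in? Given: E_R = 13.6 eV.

3

E_n = −E_R Z²/n² ⇒ n² = E_R Z²/(−E_n) = 13.6 × 8² / 96.7 ≈ 9.00
n = 3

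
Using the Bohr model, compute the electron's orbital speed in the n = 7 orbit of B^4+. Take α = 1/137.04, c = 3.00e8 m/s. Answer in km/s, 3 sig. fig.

v_n = Zαc/n = 5 × 0.00730 × 3.00e8 / 7
    = 1560 km/s

1560 km/s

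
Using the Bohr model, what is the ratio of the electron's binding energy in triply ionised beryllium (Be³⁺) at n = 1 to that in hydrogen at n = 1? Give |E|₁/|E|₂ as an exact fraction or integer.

|E| ∝ Z^2 · n^-2
|E|₁/|E|₂ = (4/1)^2 · (1/1)^-2 = 16

16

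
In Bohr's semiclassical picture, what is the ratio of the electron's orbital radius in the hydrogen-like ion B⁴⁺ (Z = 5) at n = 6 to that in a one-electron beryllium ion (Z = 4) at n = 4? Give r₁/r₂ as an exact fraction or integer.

9/5

r ∝ Z^-1 · n^2
r₁/r₂ = (5/4)^-1 · (6/4)^2 = 9/5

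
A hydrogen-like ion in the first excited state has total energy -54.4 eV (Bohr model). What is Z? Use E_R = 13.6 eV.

E_n = −E_R Z²/n² ⇒ Z² = −E_n n²/E_R = 54.4 × 2² / 13.6 ≈ 16.00
Z = 4

4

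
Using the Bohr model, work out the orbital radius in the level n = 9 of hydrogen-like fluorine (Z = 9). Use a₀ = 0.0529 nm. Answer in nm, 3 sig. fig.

0.476 nm

r_n = n²a₀/Z = 9² × 0.0529 / 9
    = 81 × 0.0529 / 9 = 0.476 nm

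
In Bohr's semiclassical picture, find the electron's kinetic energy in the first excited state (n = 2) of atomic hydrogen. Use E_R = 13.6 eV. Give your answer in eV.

3.40 eV

For a Coulomb orbit the virial theorem gives K = −E_n.
E_n = −E_R·Z²/n², so K = E_R·Z²/n² = 13.6 × 1²/2² = 3.40 eV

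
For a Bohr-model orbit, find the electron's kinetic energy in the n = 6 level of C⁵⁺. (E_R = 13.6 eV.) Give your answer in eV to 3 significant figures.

For a Coulomb orbit the virial theorem gives K = −E_n.
E_n = −E_R·Z²/n², so K = E_R·Z²/n² = 13.6 × 6²/6² = 13.6 eV

13.6 eV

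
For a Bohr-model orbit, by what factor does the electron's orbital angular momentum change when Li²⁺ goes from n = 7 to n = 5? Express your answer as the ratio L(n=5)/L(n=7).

L = nℏ depends only on n, so L ∝ n.
L(n=5)/L(n=7) = (5/7)^1 = 5/7

5/7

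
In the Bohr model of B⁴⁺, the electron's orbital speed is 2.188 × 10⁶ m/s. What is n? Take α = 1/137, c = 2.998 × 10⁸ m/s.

v_n = Zαc/n ⇒ n = Zαc/v = 5 × 0.007299 × 2.998 × 10⁸ / 2.188 × 10⁶ ≈ 5.00
n = 5

5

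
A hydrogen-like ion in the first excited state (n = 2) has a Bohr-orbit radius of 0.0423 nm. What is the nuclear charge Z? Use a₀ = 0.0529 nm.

5

r_n = n²a₀/Z ⇒ Z = n²a₀/r = 2² × 0.0529 / 0.0423 ≈ 5.00
Z = 5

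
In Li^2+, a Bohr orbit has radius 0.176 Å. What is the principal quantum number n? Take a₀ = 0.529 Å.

1

r_n = n²a₀/Z ⇒ n² = rZ/a₀ = 0.176 × 3 / 0.529 ≈ 1.00
n = 1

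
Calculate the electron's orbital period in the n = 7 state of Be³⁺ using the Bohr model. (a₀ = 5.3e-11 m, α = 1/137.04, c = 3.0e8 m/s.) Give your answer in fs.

3.3 fs

r = n²a₀/Z = 7²·5.3e-11/4 = 6.5e-10 m
v = Zαc/n = 4·0.0073·3.0e8/7 = 1.3e6 m/s
T = 2πr/v = 3.3e-15 s = 3.3 fs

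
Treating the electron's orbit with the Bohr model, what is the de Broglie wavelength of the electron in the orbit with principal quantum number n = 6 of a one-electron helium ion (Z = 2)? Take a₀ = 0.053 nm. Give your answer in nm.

1.00 nm

The Bohr quantisation condition is nλ = 2πr_n.
r_n = n²a₀/Z = 0.95 nm
λ = 2πr_n/n = 2π·0.95/6 = 1.00 nm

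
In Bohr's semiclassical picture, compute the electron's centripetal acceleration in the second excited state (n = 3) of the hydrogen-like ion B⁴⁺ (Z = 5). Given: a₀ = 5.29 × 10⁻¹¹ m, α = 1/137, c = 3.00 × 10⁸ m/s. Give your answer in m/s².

1.40 × 10²³ m/s²

r = n²a₀/Z = 9.52 × 10⁻¹¹ m, v = Zαc/n = 3.65 × 10⁶ m/s
a = v²/r = (3.65 × 10⁶)² / 9.52 × 10⁻¹¹ = 1.40 × 10²³ m/s²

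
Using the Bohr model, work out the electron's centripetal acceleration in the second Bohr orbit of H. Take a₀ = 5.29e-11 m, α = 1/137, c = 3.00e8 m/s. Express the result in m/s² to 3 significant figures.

5.67e21 m/s²

r = n²a₀/Z = 2.12e-10 m, v = Zαc/n = 1.09e6 m/s
a = v²/r = (1.09e6)² / 2.12e-10 = 5.67e21 m/s²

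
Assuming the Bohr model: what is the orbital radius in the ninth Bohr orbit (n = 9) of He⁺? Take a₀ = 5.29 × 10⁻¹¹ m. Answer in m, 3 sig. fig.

r_n = n²a₀/Z = 9² × 5.29 × 10⁻¹¹ / 2
    = 81 × 5.29 × 10⁻¹¹ / 2 = 2.14 × 10⁻⁹ m

2.14 × 10⁻⁹ m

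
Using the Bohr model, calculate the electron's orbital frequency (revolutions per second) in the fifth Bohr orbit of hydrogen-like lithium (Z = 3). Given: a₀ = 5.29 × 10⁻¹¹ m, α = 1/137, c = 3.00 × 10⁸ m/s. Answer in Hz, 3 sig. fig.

r = n²a₀/Z = 4.41 × 10⁻¹⁰ m, v = Zαc/n = 1.31 × 10⁶ m/s
f = v/(2πr) = 4.74 × 10¹⁴ Hz

4.74 × 10¹⁴ Hz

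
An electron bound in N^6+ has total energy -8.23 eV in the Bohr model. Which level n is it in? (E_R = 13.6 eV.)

E_n = −E_R Z²/n² ⇒ n² = E_R Z²/(−E_n) = 13.6 × 7² / 8.23 ≈ 80.97
n = 9

9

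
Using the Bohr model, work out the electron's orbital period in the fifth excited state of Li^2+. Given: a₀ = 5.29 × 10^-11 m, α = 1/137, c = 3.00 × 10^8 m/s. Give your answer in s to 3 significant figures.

r = n²a₀/Z = 6²·5.29 × 10^-11/3 = 6.35 × 10^-10 m
v = Zαc/n = 3·0.00730·3.00 × 10^8/6 = 1.09 × 10^6 m/s
T = 2πr/v = 3.64 × 10^-15 s

3.64 × 10^-15 s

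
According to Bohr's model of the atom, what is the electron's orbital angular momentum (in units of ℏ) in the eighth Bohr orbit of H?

L_n = nℏ, so L/ℏ = n = 8.

8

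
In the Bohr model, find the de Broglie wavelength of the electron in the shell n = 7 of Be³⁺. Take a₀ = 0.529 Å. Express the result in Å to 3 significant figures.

5.82 Å

The Bohr quantisation condition is nλ = 2πr_n.
r_n = n²a₀/Z = 6.48 Å
λ = 2πr_n/n = 2π·6.48/7 = 5.82 Å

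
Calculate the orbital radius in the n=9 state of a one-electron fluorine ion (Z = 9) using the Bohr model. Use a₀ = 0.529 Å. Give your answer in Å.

4.76 Å

r_n = n²a₀/Z = 9² × 0.529 / 9
    = 81 × 0.529 / 9 = 4.76 Å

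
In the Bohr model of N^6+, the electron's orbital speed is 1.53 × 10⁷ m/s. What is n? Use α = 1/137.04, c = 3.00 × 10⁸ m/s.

v_n = Zαc/n ⇒ n = Zαc/v = 7 × 0.00730 × 3.00 × 10⁸ / 1.53 × 10⁷ ≈ 1.00
n = 1

1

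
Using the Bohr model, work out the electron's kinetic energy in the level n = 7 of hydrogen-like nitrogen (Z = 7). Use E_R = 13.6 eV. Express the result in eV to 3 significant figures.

13.6 eV

For a Coulomb orbit the virial theorem gives K = −E_n.
E_n = −E_R·Z²/n², so K = E_R·Z²/n² = 13.6 × 7²/7² = 13.6 eV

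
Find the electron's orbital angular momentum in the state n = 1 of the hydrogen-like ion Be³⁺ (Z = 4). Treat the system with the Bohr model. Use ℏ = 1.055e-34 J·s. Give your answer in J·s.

1.055e-34 J·s

L_n = nℏ = 1 × 1.055e-34 = 1.055e-34 J·s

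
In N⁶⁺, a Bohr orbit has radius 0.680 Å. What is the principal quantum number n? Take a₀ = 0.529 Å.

r_n = n²a₀/Z ⇒ n² = rZ/a₀ = 0.680 × 7 / 0.529 ≈ 9.00
n = 3

3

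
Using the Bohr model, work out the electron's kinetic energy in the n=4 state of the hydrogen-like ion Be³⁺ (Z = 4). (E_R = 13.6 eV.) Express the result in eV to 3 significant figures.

13.6 eV

For a Coulomb orbit the virial theorem gives K = −E_n.
E_n = −E_R·Z²/n², so K = E_R·Z²/n² = 13.6 × 4²/4² = 13.6 eV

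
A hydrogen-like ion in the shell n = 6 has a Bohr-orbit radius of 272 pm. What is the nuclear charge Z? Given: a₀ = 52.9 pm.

7

r_n = n²a₀/Z ⇒ Z = n²a₀/r = 6² × 52.9 / 272 ≈ 7.00
Z = 7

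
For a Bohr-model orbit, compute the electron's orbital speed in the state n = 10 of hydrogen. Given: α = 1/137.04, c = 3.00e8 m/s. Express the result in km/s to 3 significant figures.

219 km/s

v_n = Zαc/n = 1 × 0.00730 × 3.00e8 / 10
    = 219 km/s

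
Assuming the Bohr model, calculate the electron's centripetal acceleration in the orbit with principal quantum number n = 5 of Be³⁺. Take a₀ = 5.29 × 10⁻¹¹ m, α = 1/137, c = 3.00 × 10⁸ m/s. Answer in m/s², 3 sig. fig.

r = n²a₀/Z = 3.31 × 10⁻¹⁰ m, v = Zαc/n = 1.75 × 10⁶ m/s
a = v²/r = (1.75 × 10⁶)² / 3.31 × 10⁻¹⁰ = 9.28 × 10²¹ m/s²

9.28 × 10²¹ m/s²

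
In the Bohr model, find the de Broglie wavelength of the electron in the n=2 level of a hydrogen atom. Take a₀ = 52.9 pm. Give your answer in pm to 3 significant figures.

The Bohr quantisation condition is nλ = 2πr_n.
r_n = n²a₀/Z = 212 pm
λ = 2πr_n/n = 2π·212/2 = 665 pm

665 pm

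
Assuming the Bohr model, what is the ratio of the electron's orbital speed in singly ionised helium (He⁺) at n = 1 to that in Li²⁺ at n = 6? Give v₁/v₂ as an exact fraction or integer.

4

v ∝ Z^1 · n^-1
v₁/v₂ = (2/3)^1 · (1/6)^-1 = 4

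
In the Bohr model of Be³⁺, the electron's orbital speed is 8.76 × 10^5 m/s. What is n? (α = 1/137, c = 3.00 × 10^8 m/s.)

10

v_n = Zαc/n ⇒ n = Zαc/v = 4 × 0.00730 × 3.00 × 10^8 / 8.76 × 10^5 ≈ 10.00
n = 10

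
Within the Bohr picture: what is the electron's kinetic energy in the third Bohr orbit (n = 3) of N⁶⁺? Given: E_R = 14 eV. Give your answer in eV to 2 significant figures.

76 eV

For a Coulomb orbit the virial theorem gives K = −E_n.
E_n = −E_R·Z²/n², so K = E_R·Z²/n² = 14 × 7²/3² = 76 eV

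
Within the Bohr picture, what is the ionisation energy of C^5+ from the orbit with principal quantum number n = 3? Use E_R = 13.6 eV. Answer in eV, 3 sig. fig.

E_n = −E_R·Z²/n² = −13.6 × 6²/3² eV = -54.4 eV
Ionisation energy = −E_n = 54.4 eV

54.4 eV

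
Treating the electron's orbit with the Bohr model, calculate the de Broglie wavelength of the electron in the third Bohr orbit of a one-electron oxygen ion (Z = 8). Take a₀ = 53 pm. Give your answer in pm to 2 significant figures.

120 pm

The Bohr quantisation condition is nλ = 2πr_n.
r_n = n²a₀/Z = 60 pm
λ = 2πr_n/n = 2π·60/3 = 120 pm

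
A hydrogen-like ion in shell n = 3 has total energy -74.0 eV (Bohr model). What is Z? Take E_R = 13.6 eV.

E_n = −E_R Z²/n² ⇒ Z² = −E_n n²/E_R = 74.0 × 3² / 13.6 ≈ 48.97
Z = 7

7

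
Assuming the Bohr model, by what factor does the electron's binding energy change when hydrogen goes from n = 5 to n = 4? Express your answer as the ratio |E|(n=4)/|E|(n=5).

25/16

|E| ∝ Z^2 · n^-2; with Z fixed, |E| ∝ n^-2.
|E|(n=4)/|E|(n=5) = (4/5)^-2 = 25/16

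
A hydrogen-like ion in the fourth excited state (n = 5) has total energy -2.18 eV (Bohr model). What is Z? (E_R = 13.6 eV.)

E_n = −E_R Z²/n² ⇒ Z² = −E_n n²/E_R = 2.18 × 5² / 13.6 ≈ 4.01
Z = 2

2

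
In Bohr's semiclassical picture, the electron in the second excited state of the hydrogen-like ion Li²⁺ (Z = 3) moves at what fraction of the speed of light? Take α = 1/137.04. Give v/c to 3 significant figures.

v_n = Zαc/n, so v/c = Zα/n = 3 × 0.00730 / 3 = 0.00730

0.00730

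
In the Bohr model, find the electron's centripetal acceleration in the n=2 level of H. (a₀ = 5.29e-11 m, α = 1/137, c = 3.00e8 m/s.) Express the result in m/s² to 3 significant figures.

5.67e21 m/s²

r = n²a₀/Z = 2.12e-10 m, v = Zαc/n = 1.09e6 m/s
a = v²/r = (1.09e6)² / 2.12e-10 = 5.67e21 m/s²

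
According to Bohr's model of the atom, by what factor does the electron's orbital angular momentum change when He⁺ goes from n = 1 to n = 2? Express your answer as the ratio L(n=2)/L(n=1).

2

L = nℏ depends only on n, so L ∝ n.
L(n=2)/L(n=1) = (2/1)^1 = 2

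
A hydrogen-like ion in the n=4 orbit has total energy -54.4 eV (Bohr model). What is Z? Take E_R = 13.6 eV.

E_n = −E_R Z²/n² ⇒ Z² = −E_n n²/E_R = 54.4 × 4² / 13.6 ≈ 64.00
Z = 8

8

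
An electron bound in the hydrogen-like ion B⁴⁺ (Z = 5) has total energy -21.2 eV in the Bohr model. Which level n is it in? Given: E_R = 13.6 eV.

4

E_n = −E_R Z²/n² ⇒ n² = E_R Z²/(−E_n) = 13.6 × 5² / 21.2 ≈ 16.04
n = 4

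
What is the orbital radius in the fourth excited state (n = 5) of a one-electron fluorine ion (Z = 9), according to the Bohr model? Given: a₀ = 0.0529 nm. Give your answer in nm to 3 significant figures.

r_n = n²a₀/Z = 5² × 0.0529 / 9
    = 25 × 0.0529 / 9 = 0.147 nm

0.147 nm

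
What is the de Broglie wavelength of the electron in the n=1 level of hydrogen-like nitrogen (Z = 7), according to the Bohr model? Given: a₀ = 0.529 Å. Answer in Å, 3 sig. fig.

0.475 Å

The Bohr quantisation condition is nλ = 2πr_n.
r_n = n²a₀/Z = 0.0756 Å
λ = 2πr_n/n = 2π·0.0756/1 = 0.475 Å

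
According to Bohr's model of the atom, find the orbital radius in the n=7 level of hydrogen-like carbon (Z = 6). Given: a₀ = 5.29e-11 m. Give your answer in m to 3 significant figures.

4.32e-10 m

r_n = n²a₀/Z = 7² × 5.29e-11 / 6
    = 49 × 5.29e-11 / 6 = 4.32e-10 m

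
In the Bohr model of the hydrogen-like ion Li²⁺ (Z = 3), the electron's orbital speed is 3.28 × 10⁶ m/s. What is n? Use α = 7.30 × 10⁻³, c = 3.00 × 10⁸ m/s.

2

v_n = Zαc/n ⇒ n = Zαc/v = 3 × 0.00730 × 3.00 × 10⁸ / 3.28 × 10⁶ ≈ 2.00
n = 2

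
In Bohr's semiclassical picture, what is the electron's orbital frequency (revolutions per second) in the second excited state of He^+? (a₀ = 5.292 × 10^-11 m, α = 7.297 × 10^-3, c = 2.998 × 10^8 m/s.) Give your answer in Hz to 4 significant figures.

9.747 × 10^14 Hz

r = n²a₀/Z = 2.381 × 10^-10 m, v = Zαc/n = 1.458 × 10^6 m/s
f = v/(2πr) = 9.747 × 10^14 Hz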